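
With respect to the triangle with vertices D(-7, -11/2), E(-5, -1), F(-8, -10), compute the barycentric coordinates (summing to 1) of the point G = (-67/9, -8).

(2/9, 1/9, 2/3)

Signed area of the reference triangle: [DEF] = ½·((-7)·(-1−(-10)) + (-5)·(-10−(-11/2)) + (-8)·(-11/2−(-1))) = ½·(-63 + 45/2 + 36) = -9/4.
[GEF] = ½·((-67/9)·(-1−(-10)) + (-5)·(-10−(-8)) + (-8)·(-8−(-1))) = ½·(-67 + 10 + 56) = -1/2, so the D-coordinate is (-1/2)/(-9/4) = 2/9.
[DGF] = ½·((-7)·(-8−(-10)) + (-67/9)·(-10−(-11/2)) + (-8)·(-11/2−(-8))) = ½·(-14 + 67/2 − 20) = -1/4, so the E-coordinate is 1/9.
[DEG] = ½·((-7)·(-1−(-8)) + (-5)·(-8−(-11/2)) + (-67/9)·(-11/2−(-1))) = ½·(-49 + 25/2 + 67/2) = -3/2, so the F-coordinate is 2/3.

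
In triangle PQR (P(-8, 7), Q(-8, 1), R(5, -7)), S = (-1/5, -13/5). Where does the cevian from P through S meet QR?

(7/4, -5)

Barycentric coordinates of S with respect to PQR: (1/5, 1/5, 3/5).
On side QR the P-coordinate is zero; dropping S's P-weight 1/5 and renormalizing the remaining 1/5 : 3/5 gives weights 1/4, 3/4 on Q, R.
T = (1/4)·(-8, 1) + (3/4)·(5, -7) = (7/4, -5).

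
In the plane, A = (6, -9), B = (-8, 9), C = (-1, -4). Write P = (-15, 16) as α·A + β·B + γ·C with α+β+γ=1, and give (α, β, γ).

Signed area of the reference triangle: [ABC] = ½·(6·(9−(-4)) + (-8)·(-4−(-9)) + (-1)·(-9−9)) = ½·(78 − 40 + 18) = 28.
[PBC] = ½·((-15)·(9−(-4)) + (-8)·(-4−16) + (-1)·(16−9)) = ½·(-195 + 160 − 7) = -21, so the A-coordinate is (-21)/28 = -3/4.
[APC] = ½·(6·(16−(-4)) + (-15)·(-4−(-9)) + (-1)·(-9−16)) = ½·(120 − 75 + 25) = 35, so the B-coordinate is 5/4.
[ABP] = ½·(6·(9−16) + (-8)·(16−(-9)) + (-15)·(-9−9)) = ½·(-42 − 200 + 270) = 14, so the C-coordinate is 1/2.
Check: -3/4 + 5/4 + 1/2 = 1.

(-3/4, 5/4, 1/2)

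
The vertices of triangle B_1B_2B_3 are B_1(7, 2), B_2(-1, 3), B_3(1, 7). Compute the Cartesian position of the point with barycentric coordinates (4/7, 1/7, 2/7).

(29/7, 25/7)

M = (4/7)·B_1 + (1/7)·B_2 + (2/7)·B_3.
x-coordinate: (4/7)·7 + (1/7)·(-1) + (2/7)·1 = 29/7.
y-coordinate: (4/7)·2 + (1/7)·3 + (2/7)·7 = 25/7.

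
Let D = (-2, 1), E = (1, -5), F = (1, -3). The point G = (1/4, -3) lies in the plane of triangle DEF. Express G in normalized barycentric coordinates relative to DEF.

(1/4, 1/2, 1/4)

Signed area of the reference triangle: [DEF] = ½·((-2)·(-5−(-3)) + 1·(-3−1) + 1·(1−(-5))) = ½·(4 − 4 + 6) = 3.
[GEF] = ½·((1/4)·(-5−(-3)) + 1·(-3−(-3)) + 1·(-3−(-5))) = ½·(-1/2 + 0 + 2) = 3/4, so the D-coordinate is (3/4)/3 = 1/4.
[DGF] = ½·((-2)·(-3−(-3)) + (1/4)·(-3−1) + 1·(1−(-3))) = ½·(0 − 1 + 4) = 3/2, so the E-coordinate is 1/2.
[DEG] = ½·((-2)·(-5−(-3)) + 1·(-3−1) + (1/4)·(1−(-5))) = ½·(4 − 4 + 3/2) = 3/4, so the F-coordinate is 1/4.
Check: 1/4 + 1/2 + 1/4 = 1.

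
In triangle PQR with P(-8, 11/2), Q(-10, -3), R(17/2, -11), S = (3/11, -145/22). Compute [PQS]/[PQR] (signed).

[PQR] = ½·((-8)·(-3−(-11)) + (-10)·(-11−(11/2)) + (17/2)·(11/2−(-3))) = ½·(-64 + 165 + 289/4) = 693/8.
[PQS] = ½·((-8)·(-3−(-145/22)) + (-10)·(-145/22−(11/2)) + (3/11)·(11/2−(-3))) = ½·(-316/11 + 1330/11 + 51/22) = 189/4, so the ratio is (189/4)/(693/8) = 6/11.

6/11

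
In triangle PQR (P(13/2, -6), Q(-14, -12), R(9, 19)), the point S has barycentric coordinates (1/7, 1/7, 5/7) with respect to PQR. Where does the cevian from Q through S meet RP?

Line QS meets RP where the Q-coordinate vanishes; zeroing S's Q-weight and renormalizing leaves R, P-weights 5/7 : 1/7 → (5/6, 1/6).
So T = (5/6)·R + (1/6)·P = (103/12, 89/6).

(103/12, 89/6)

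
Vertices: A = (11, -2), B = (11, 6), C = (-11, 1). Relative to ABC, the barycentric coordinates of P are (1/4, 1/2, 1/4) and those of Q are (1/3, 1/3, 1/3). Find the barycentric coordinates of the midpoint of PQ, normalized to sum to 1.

(7/24, 5/12, 7/24)

Since both coordinate triples sum to 1, the midpoint's barycentrics are the componentwise average.
(1/4+1/3)/2 = 7/24; similarly 5/12 and 7/24.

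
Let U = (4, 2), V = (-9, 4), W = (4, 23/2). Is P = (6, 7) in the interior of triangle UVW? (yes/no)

Barycentric coordinates of P: (147/247, -2/13, 138/247).
The three coordinates are positive, negative, positive; a point is interior exactly when all three are positive.

no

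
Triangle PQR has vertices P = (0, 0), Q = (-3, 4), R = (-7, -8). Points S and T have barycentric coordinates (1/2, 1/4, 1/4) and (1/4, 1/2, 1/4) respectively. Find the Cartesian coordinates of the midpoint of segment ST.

Barycentric coordinates of the midpoint are the average: (3/8, 3/8, 1/4).
Converting: (3/8)·P + (3/8)·Q + (1/4)·R = (-23/8, -1/2).

(-23/8, -1/2)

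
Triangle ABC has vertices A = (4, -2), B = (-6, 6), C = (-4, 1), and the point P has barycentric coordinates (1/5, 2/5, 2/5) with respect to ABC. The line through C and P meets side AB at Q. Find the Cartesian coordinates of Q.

(-8/3, 10/3)

Line CP meets AB where the C-coordinate vanishes; zeroing P's C-weight and renormalizing leaves A, B-weights 1/5 : 2/5 → (1/3, 2/3).
So Q = (1/3)·A + (2/3)·B = (-8/3, 10/3).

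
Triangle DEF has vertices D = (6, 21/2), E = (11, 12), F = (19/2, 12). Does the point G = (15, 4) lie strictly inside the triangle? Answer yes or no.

no

Barycentric coordinates of G: (16/3, 145/9, -184/9).
The three coordinates are positive, positive, negative; a point is interior exactly when all three are positive.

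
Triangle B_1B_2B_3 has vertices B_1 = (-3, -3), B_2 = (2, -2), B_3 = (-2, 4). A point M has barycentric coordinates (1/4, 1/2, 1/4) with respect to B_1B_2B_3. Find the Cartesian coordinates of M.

(-1/4, -3/4)

M = (1/4)·B_1 + (1/2)·B_2 + (1/4)·B_3.
x-coordinate: (1/4)·(-3) + (1/2)·2 + (1/4)·(-2) = -1/4.
y-coordinate: (1/4)·(-3) + (1/2)·(-2) + (1/4)·4 = -3/4.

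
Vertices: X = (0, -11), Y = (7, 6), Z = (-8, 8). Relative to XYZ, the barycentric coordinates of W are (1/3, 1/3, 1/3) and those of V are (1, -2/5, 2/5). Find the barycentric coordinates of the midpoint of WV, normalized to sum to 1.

(2/3, -1/30, 11/30)

Since both coordinate triples sum to 1, the midpoint's barycentrics are the componentwise average.
(1/3+1)/2 = 2/3; similarly -1/30 and 11/30.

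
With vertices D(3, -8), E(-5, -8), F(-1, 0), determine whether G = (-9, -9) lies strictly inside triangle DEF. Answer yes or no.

Barycentric coordinates of G: (-7/16, 25/16, -1/8).
The three coordinates are negative, positive, negative; a point is interior exactly when all three are positive.

no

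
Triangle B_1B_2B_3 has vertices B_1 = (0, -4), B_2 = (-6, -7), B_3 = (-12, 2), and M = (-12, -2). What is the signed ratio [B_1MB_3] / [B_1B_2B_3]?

2/3

[B_1B_2B_3] = ½·(0·(-7−2) + (-6)·(2−(-4)) + (-12)·(-4−(-7))) = ½·(0 − 36 − 36) = -36.
[B_1MB_3] = ½·(0·(-2−2) + (-12)·(2−(-4)) + (-12)·(-4−(-2))) = ½·(0 − 72 + 24) = -24, so the ratio is (-24)/(-36) = 2/3.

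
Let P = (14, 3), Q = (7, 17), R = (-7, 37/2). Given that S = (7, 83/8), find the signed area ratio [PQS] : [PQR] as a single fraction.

[PQR] = ½·(14·(17−(37/2)) + 7·(37/2−3) + (-7)·(3−17)) = ½·(-21 + 217/2 + 98) = 371/4.
[PQS] = ½·(14·(17−(83/8)) + 7·(83/8−3) + 7·(3−17)) = ½·(371/4 + 413/8 − 98) = 371/16, so the ratio is (371/16)/(371/4) = 1/4.

1/4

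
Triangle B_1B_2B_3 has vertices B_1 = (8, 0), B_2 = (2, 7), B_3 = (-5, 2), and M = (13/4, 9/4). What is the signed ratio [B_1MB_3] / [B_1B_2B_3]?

[B_1B_2B_3] = ½·(8·(7−2) + 2·(2−0) + (-5)·(0−7)) = ½·(40 + 4 + 35) = 79/2.
[B_1MB_3] = ½·(8·(9/4−2) + (13/4)·(2−0) + (-5)·(0−(9/4))) = ½·(2 + 13/2 + 45/4) = 79/8, so the ratio is (79/8)/(79/2) = 1/4.

1/4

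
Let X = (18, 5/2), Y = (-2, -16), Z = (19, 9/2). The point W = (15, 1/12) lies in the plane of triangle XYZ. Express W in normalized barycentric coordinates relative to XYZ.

Signed area of the reference triangle: [XYZ] = ½·(18·(-16−(9/2)) + (-2)·(9/2−(5/2)) + 19·(5/2−(-16))) = ½·(-369 − 4 + 703/2) = -43/4.
[WYZ] = ½·(15·(-16−(9/2)) + (-2)·(9/2−(1/12)) + 19·(1/12−(-16))) = ½·(-615/2 − 53/6 + 3667/12) = -43/8, so the X-coordinate is (-43/8)/(-43/4) = 1/2.
[XWZ] = ½·(18·(1/12−(9/2)) + 15·(9/2−(5/2)) + 19·(5/2−(1/12))) = ½·(-159/2 + 30 + 551/12) = -43/24, so the Y-coordinate is 1/6.
[XYW] = ½·(18·(-16−(1/12)) + (-2)·(1/12−(5/2)) + 15·(5/2−(-16))) = ½·(-579/2 + 29/6 + 555/2) = -43/12, so the Z-coordinate is 1/3.
Check: 1/2 + 1/6 + 1/3 = 1.

(1/2, 1/6, 1/3)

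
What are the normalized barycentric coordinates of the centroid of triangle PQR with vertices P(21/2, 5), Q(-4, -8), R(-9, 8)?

The centroid is the average of the vertices, so each weight is 1/3.

(1/3, 1/3, 1/3)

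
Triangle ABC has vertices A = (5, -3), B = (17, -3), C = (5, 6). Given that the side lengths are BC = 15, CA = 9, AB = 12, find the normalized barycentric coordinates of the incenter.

The incenter has barycentric coordinates proportional to the opposite side lengths: (15 : 9 : 12).
Normalizing by 15+9+12 = 36 gives (5/12, 1/4, 1/3).

(5/12, 1/4, 1/3)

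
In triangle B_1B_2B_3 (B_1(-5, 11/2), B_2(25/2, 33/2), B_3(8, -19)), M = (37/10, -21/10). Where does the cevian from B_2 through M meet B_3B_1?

Barycentric coordinates of M with respect to B_1B_2B_3: (2/5, 1/5, 2/5).
On side B_3B_1 the B_2-coordinate is zero; dropping M's B_2-weight 1/5 and renormalizing the remaining 2/5 : 2/5 gives weights 1/2, 1/2 on B_3, B_1.
N = (1/2)·(8, -19) + (1/2)·(-5, 11/2) = (3/2, -27/4).

(3/2, -27/4)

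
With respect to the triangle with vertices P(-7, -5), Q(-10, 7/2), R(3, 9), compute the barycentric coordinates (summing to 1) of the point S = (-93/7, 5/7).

(1/7, 8/7, -2/7)

Signed area of the reference triangle: [PQR] = ½·((-7)·(7/2−9) + (-10)·(9−(-5)) + 3·(-5−(7/2))) = ½·(77/2 − 140 − 51/2) = -127/2.
[SQR] = ½·((-93/7)·(7/2−9) + (-10)·(9−(5/7)) + 3·(5/7−(7/2))) = ½·(1023/14 − 580/7 − 117/14) = -127/14, so the P-coordinate is (-127/14)/(-127/2) = 1/7.
[PSR] = ½·((-7)·(5/7−9) + (-93/7)·(9−(-5)) + 3·(-5−(5/7))) = ½·(58 − 186 − 120/7) = -508/7, so the Q-coordinate is 8/7.
[PQS] = ½·((-7)·(7/2−(5/7)) + (-10)·(5/7−(-5)) + (-93/7)·(-5−(7/2))) = ½·(-39/2 − 400/7 + 1581/14) = 127/7, so the R-coordinate is -2/7.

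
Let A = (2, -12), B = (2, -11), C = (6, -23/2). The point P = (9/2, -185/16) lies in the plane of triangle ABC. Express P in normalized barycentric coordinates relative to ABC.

(1/4, 1/8, 5/8)

Signed area of the reference triangle: [ABC] = ½·(2·(-11−(-23/2)) + 2·(-23/2−(-12)) + 6·(-12−(-11))) = ½·(1 + 1 − 6) = -2.
[PBC] = ½·((9/2)·(-11−(-23/2)) + 2·(-23/2−(-185/16)) + 6·(-185/16−(-11))) = ½·(9/4 + 1/8 − 27/8) = -1/2, so the A-coordinate is (-1/2)/(-2) = 1/4.
[APC] = ½·(2·(-185/16−(-23/2)) + (9/2)·(-23/2−(-12)) + 6·(-12−(-185/16))) = ½·(-1/8 + 9/4 − 21/8) = -1/4, so the B-coordinate is 1/8.
[ABP] = ½·(2·(-11−(-185/16)) + 2·(-185/16−(-12)) + (9/2)·(-12−(-11))) = ½·(9/8 + 7/8 − 9/2) = -5/4, so the C-coordinate is 5/8.
Check: 1/4 + 1/8 + 5/8 = 1.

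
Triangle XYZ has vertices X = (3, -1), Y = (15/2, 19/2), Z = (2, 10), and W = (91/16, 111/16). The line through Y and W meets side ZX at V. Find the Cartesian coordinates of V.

Barycentric coordinates of W with respect to XYZ: (1/4, 5/8, 1/8).
On side ZX the Y-coordinate is zero; dropping W's Y-weight 5/8 and renormalizing the remaining 1/8 : 1/4 gives weights 1/3, 2/3 on Z, X.
V = (1/3)·(2, 10) + (2/3)·(3, -1) = (8/3, 8/3).

(8/3, 8/3)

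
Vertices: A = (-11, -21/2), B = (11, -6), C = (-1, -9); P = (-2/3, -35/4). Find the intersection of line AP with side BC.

(7/5, -42/5)

Barycentric coordinates of P with respect to ABC: (1/6, 1/6, 2/3).
On side BC the A-coordinate is zero; dropping P's A-weight 1/6 and renormalizing the remaining 1/6 : 2/3 gives weights 1/5, 4/5 on B, C.
Q = (1/5)·(11, -6) + (4/5)·(-1, -9) = (7/5, -42/5).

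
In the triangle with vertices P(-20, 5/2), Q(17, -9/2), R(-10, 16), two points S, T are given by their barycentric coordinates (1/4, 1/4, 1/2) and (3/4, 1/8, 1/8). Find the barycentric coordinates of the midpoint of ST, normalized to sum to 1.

Since both coordinate triples sum to 1, the midpoint's barycentrics are the componentwise average.
(1/4+3/4)/2 = 1/2; similarly 3/16 and 5/16.

(1/2, 3/16, 5/16)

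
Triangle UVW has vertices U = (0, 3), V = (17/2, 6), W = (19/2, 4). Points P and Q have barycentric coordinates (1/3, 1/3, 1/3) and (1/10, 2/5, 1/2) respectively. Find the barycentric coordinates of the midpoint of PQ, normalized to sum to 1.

Since both coordinate triples sum to 1, the midpoint's barycentrics are the componentwise average.
(1/3+1/10)/2 = 13/60; similarly 11/30 and 5/12.

(13/60, 11/30, 5/12)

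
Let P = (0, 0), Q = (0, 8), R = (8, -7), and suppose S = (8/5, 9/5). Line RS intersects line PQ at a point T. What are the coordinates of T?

Barycentric coordinates of S with respect to PQR: (2/5, 2/5, 1/5).
On side PQ the R-coordinate is zero; dropping S's R-weight 1/5 and renormalizing the remaining 2/5 : 2/5 gives weights 1/2, 1/2 on P, Q.
T = (1/2)·(0, 0) + (1/2)·(0, 8) = (0, 4).

(0, 4)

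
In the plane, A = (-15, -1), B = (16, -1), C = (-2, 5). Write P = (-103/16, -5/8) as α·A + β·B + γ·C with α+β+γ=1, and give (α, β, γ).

(11/16, 1/4, 1/16)

Signed area of the reference triangle: [ABC] = ½·((-15)·(-1−5) + 16·(5−(-1)) + (-2)·(-1−(-1))) = ½·(90 + 96 + 0) = 93.
[PBC] = ½·((-103/16)·(-1−5) + 16·(5−(-5/8)) + (-2)·(-5/8−(-1))) = ½·(309/8 + 90 − 3/4) = 1023/16, so the A-coordinate is (1023/16)/93 = 11/16.
[APC] = ½·((-15)·(-5/8−5) + (-103/16)·(5−(-1)) + (-2)·(-1−(-5/8))) = ½·(675/8 − 309/8 + 3/4) = 93/4, so the B-coordinate is 1/4.
[ABP] = ½·((-15)·(-1−(-5/8)) + 16·(-5/8−(-1)) + (-103/16)·(-1−(-1))) = ½·(45/8 + 6 + 0) = 93/16, so the C-coordinate is 1/16.
Check: 11/16 + 1/4 + 1/16 = 1.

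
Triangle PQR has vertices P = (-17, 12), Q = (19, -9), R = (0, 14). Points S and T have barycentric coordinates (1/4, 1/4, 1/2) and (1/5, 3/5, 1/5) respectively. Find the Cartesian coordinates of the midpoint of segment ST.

(17/4, 151/40)

Barycentric coordinates of the midpoint are the average: (9/40, 17/40, 7/20).
Converting: (9/40)·P + (17/40)·Q + (7/20)·R = (17/4, 151/40).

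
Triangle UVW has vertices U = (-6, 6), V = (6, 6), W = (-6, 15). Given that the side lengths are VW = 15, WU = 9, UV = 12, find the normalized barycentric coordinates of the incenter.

(5/12, 1/4, 1/3)

The incenter has barycentric coordinates proportional to the opposite side lengths: (15 : 9 : 12).
Normalizing by 15+9+12 = 36 gives (5/12, 1/4, 1/3).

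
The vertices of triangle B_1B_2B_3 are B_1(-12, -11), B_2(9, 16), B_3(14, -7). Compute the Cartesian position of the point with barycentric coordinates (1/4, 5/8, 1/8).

(35/8, 51/8)

M = (1/4)·B_1 + (5/8)·B_2 + (1/8)·B_3.
x-coordinate: (1/4)·(-12) + (5/8)·9 + (1/8)·14 = 35/8.
y-coordinate: (1/4)·(-11) + (5/8)·16 + (1/8)·(-7) = 51/8.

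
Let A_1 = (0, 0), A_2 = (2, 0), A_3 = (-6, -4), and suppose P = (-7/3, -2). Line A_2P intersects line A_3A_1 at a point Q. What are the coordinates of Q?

Barycentric coordinates of P with respect to A_1A_2A_3: (1/6, 1/3, 1/2).
On side A_3A_1 the A_2-coordinate is zero; dropping P's A_2-weight 1/3 and renormalizing the remaining 1/2 : 1/6 gives weights 3/4, 1/4 on A_3, A_1.
Q = (3/4)·(-6, -4) + (1/4)·(0, 0) = (-9/2, -3).

(-9/2, -3)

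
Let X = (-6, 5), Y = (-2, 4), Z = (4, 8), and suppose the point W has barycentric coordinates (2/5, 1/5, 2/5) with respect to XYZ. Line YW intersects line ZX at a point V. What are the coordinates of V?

Line YW meets ZX where the Y-coordinate vanishes; zeroing W's Y-weight and renormalizing leaves Z, X-weights 2/5 : 2/5 → (1/2, 1/2).
So V = (1/2)·Z + (1/2)·X = (-1, 13/2).

(-1, 13/2)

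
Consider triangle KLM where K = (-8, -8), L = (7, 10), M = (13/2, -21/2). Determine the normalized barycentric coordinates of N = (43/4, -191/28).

Signed area of the reference triangle: [KLM] = ½·((-8)·(10−(-21/2)) + 7·(-21/2−(-8)) + (13/2)·(-8−10)) = ½·(-164 − 35/2 − 117) = -597/4.
[NLM] = ½·((43/4)·(10−(-21/2)) + 7·(-21/2−(-191/28)) + (13/2)·(-191/28−10)) = ½·(1763/8 − 103/4 − 6123/56) = 597/14, so the K-coordinate is (597/14)/(-597/4) = -2/7.
[KNM] = ½·((-8)·(-191/28−(-21/2)) + (43/4)·(-21/2−(-8)) + (13/2)·(-8−(-191/28))) = ½·(-206/7 − 215/8 − 429/56) = -1791/56, so the L-coordinate is 3/14.
[KLN] = ½·((-8)·(10−(-191/28)) + 7·(-191/28−(-8)) + (43/4)·(-8−10)) = ½·(-942/7 + 33/4 − 387/2) = -8955/56, so the M-coordinate is 15/14.
Check: -2/7 + 3/14 + 15/14 = 1.

(-2/7, 3/14, 15/14)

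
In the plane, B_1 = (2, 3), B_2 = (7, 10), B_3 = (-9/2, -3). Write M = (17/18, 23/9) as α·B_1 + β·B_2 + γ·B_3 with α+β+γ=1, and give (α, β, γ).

(4/9, 2/9, 1/3)

Signed area of the reference triangle: [B_1B_2B_3] = ½·(2·(10−(-3)) + 7·(-3−3) + (-9/2)·(3−10)) = ½·(26 − 42 + 63/2) = 31/4.
[MB_2B_3] = ½·((17/18)·(10−(-3)) + 7·(-3−(23/9)) + (-9/2)·(23/9−10)) = ½·(221/18 − 350/9 + 67/2) = 31/9, so the B_1-coordinate is (31/9)/(31/4) = 4/9.
[B_1MB_3] = ½·(2·(23/9−(-3)) + (17/18)·(-3−3) + (-9/2)·(3−(23/9))) = ½·(100/9 − 17/3 − 2) = 31/18, so the B_2-coordinate is 2/9.
[B_1B_2M] = ½·(2·(10−(23/9)) + 7·(23/9−3) + (17/18)·(3−10)) = ½·(134/9 − 28/9 − 119/18) = 31/12, so the B_3-coordinate is 1/3.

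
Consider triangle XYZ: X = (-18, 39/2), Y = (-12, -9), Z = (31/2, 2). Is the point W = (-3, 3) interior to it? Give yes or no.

Barycentric coordinates of W: (28/103, 387/1133, 438/1133).
The three coordinates are positive, positive, positive; a point is interior exactly when all three are positive.

yes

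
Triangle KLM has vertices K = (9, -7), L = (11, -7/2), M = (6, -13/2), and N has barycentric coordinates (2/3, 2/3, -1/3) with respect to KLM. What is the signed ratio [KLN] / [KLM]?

The signed ratio [KLN]/[KLM] equals the barycentric coordinate of N at vertex M, which is -1/3.

-1/3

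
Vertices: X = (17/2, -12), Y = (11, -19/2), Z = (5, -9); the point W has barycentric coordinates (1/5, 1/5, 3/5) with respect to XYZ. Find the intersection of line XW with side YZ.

Line XW meets YZ where the X-coordinate vanishes; zeroing W's X-weight and renormalizing leaves Y, Z-weights 1/5 : 3/5 → (1/4, 3/4).
So V = (1/4)·Y + (3/4)·Z = (13/2, -73/8).

(13/2, -73/8)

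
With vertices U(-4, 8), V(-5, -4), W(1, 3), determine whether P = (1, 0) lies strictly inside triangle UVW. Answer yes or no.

no

Barycentric coordinates of P: (-18/65, 3/13, 68/65).
The three coordinates are negative, positive, positive; a point is interior exactly when all three are positive.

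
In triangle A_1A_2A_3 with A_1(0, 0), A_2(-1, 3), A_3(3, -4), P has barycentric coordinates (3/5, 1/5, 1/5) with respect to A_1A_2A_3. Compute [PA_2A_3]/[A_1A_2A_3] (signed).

3/5

The signed ratio [PA_2A_3]/[A_1A_2A_3] equals the barycentric coordinate of P at vertex A_1, which is 3/5.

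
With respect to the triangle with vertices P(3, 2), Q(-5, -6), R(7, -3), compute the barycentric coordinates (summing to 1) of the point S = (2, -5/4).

Signed area of the reference triangle: [PQR] = ½·(3·(-6−(-3)) + (-5)·(-3−2) + 7·(2−(-6))) = ½·(-9 + 25 + 56) = 36.
[SQR] = ½·(2·(-6−(-3)) + (-5)·(-3−(-5/4)) + 7·(-5/4−(-6))) = ½·(-6 + 35/4 + 133/4) = 18, so the P-coordinate is 18/36 = 1/2.
[PSR] = ½·(3·(-5/4−(-3)) + 2·(-3−2) + 7·(2−(-5/4))) = ½·(21/4 − 10 + 91/4) = 9, so the Q-coordinate is 1/4.
[PQS] = ½·(3·(-6−(-5/4)) + (-5)·(-5/4−2) + 2·(2−(-6))) = ½·(-57/4 + 65/4 + 16) = 9, so the R-coordinate is 1/4.

(1/2, 1/4, 1/4)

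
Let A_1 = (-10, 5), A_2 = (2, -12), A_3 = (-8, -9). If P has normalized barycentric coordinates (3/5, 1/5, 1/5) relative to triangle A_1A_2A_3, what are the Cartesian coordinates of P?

P = (3/5)·A_1 + (1/5)·A_2 + (1/5)·A_3.
x-coordinate: (3/5)·(-10) + (1/5)·2 + (1/5)·(-8) = -36/5.
y-coordinate: (3/5)·5 + (1/5)·(-12) + (1/5)·(-9) = -6/5.

(-36/5, -6/5)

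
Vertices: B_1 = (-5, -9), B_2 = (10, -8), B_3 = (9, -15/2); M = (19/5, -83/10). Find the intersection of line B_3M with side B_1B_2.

(5/2, -17/2)

Barycentric coordinates of M with respect to B_1B_2B_3: (2/5, 2/5, 1/5).
On side B_1B_2 the B_3-coordinate is zero; dropping M's B_3-weight 1/5 and renormalizing the remaining 2/5 : 2/5 gives weights 1/2, 1/2 on B_1, B_2.
N = (1/2)·(-5, -9) + (1/2)·(10, -8) = (5/2, -17/2).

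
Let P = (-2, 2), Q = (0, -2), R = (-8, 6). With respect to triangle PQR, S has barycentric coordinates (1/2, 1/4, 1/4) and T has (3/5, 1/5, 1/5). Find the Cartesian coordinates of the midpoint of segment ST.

(-29/10, 2)

Barycentric coordinates of the midpoint are the average: (11/20, 9/40, 9/40).
Converting: (11/20)·P + (9/40)·Q + (9/40)·R = (-29/10, 2).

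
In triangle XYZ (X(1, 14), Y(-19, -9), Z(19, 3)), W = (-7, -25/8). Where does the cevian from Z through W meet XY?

Barycentric coordinates of W with respect to XYZ: (1/8, 5/8, 1/4).
On side XY the Z-coordinate is zero; dropping W's Z-weight 1/4 and renormalizing the remaining 1/8 : 5/8 gives weights 1/6, 5/6 on X, Y.
V = (1/6)·(1, 14) + (5/6)·(-19, -9) = (-47/3, -31/6).

(-47/3, -31/6)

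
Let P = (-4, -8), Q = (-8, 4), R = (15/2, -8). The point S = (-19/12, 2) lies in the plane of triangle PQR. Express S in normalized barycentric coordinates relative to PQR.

(-1/3, 5/6, 1/2)

Signed area of the reference triangle: [PQR] = ½·((-4)·(4−(-8)) + (-8)·(-8−(-8)) + (15/2)·(-8−4)) = ½·(-48 + 0 − 90) = -69.
[SQR] = ½·((-19/12)·(4−(-8)) + (-8)·(-8−2) + (15/2)·(2−4)) = ½·(-19 + 80 − 15) = 23, so the P-coordinate is 23/(-69) = -1/3.
[PSR] = ½·((-4)·(2−(-8)) + (-19/12)·(-8−(-8)) + (15/2)·(-8−2)) = ½·(-40 + 0 − 75) = -115/2, so the Q-coordinate is 5/6.
[PQS] = ½·((-4)·(4−2) + (-8)·(2−(-8)) + (-19/12)·(-8−4)) = ½·(-8 − 80 + 19) = -69/2, so the R-coordinate is 1/2.
Check: -1/3 + 5/6 + 1/2 = 1.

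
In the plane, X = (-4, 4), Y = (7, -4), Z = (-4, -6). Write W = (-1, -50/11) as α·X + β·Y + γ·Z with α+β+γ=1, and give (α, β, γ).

(1/11, 3/11, 7/11)

Signed area of the reference triangle: [XYZ] = ½·((-4)·(-4−(-6)) + 7·(-6−4) + (-4)·(4−(-4))) = ½·(-8 − 70 − 32) = -55.
[WYZ] = ½·((-1)·(-4−(-6)) + 7·(-6−(-50/11)) + (-4)·(-50/11−(-4))) = ½·(-2 − 112/11 + 24/11) = -5, so the X-coordinate is (-5)/(-55) = 1/11.
[XWZ] = ½·((-4)·(-50/11−(-6)) + (-1)·(-6−4) + (-4)·(4−(-50/11))) = ½·(-64/11 + 10 − 376/11) = -15, so the Y-coordinate is 3/11.
[XYW] = ½·((-4)·(-4−(-50/11)) + 7·(-50/11−4) + (-1)·(4−(-4))) = ½·(-24/11 − 658/11 − 8) = -35, so the Z-coordinate is 7/11.
Check: 1/11 + 3/11 + 7/11 = 1.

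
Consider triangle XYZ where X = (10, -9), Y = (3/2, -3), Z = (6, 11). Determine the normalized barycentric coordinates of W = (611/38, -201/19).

Signed area of the reference triangle: [XYZ] = ½·(10·(-3−11) + (3/2)·(11−(-9)) + 6·(-9−(-3))) = ½·(-140 + 30 − 36) = -73.
[WYZ] = ½·((611/38)·(-3−11) + (3/2)·(11−(-201/19)) + 6·(-201/19−(-3))) = ½·(-4277/19 + 615/19 − 864/19) = -2263/19, so the X-coordinate is (-2263/19)/(-73) = 31/19.
[XWZ] = ½·(10·(-201/19−11) + (611/38)·(11−(-9)) + 6·(-9−(-201/19))) = ½·(-4100/19 + 6110/19 + 180/19) = 1095/19, so the Y-coordinate is -15/19.
[XYW] = ½·(10·(-3−(-201/19)) + (3/2)·(-201/19−(-9)) + (611/38)·(-9−(-3))) = ½·(1440/19 − 45/19 − 1833/19) = -219/19, so the Z-coordinate is 3/19.

(31/19, -15/19, 3/19)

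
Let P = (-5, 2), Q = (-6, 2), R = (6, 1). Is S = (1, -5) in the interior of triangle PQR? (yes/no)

Barycentric coordinates of S: (-77, 71, 7).
The three coordinates are negative, positive, positive; a point is interior exactly when all three are positive.

no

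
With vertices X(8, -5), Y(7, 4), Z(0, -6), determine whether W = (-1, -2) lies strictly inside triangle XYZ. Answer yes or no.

Barycentric coordinates of W: (-38/73, 33/73, 78/73).
The three coordinates are negative, positive, positive; a point is interior exactly when all three are positive.

no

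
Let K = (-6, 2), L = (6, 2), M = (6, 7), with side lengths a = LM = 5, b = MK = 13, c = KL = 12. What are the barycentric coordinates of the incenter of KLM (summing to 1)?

The incenter has barycentric coordinates proportional to the opposite side lengths: (5 : 13 : 12).
Normalizing by 5+13+12 = 30 gives (1/6, 13/30, 2/5).

(1/6, 13/30, 2/5)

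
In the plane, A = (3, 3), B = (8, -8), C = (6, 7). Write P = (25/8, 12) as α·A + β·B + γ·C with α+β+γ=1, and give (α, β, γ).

Signed area of the reference triangle: [ABC] = ½·(3·(-8−7) + 8·(7−3) + 6·(3−(-8))) = ½·(-45 + 32 + 66) = 53/2.
[PBC] = ½·((25/8)·(-8−7) + 8·(7−12) + 6·(12−(-8))) = ½·(-375/8 − 40 + 120) = 265/16, so the A-coordinate is (265/16)/(53/2) = 5/8.
[APC] = ½·(3·(12−7) + (25/8)·(7−3) + 6·(3−12)) = ½·(15 + 25/2 − 54) = -53/4, so the B-coordinate is -1/2.
[ABP] = ½·(3·(-8−12) + 8·(12−3) + (25/8)·(3−(-8))) = ½·(-60 + 72 + 275/8) = 371/16, so the C-coordinate is 7/8.
Check: 5/8 − 1/2 + 7/8 = 1.

(5/8, -1/2, 7/8)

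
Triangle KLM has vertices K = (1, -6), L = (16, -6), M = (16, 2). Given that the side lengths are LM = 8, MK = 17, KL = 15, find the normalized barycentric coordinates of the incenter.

(1/5, 17/40, 3/8)

The incenter has barycentric coordinates proportional to the opposite side lengths: (8 : 17 : 15).
Normalizing by 8+17+15 = 40 gives (1/5, 17/40, 3/8).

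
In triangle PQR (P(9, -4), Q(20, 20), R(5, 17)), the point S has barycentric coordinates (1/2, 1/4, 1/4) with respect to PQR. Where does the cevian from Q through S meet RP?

Line QS meets RP where the Q-coordinate vanishes; zeroing S's Q-weight and renormalizing leaves R, P-weights 1/4 : 1/2 → (1/3, 2/3).
So T = (1/3)·R + (2/3)·P = (23/3, 3).

(23/3, 3)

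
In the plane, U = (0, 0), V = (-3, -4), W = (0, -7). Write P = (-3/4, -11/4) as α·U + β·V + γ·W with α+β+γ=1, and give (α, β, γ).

(1/2, 1/4, 1/4)

Signed area of the reference triangle: [UVW] = ½·(0·(-4−(-7)) + (-3)·(-7−0) + 0·(0−(-4))) = ½·(0 + 21 + 0) = 21/2.
[PVW] = ½·((-3/4)·(-4−(-7)) + (-3)·(-7−(-11/4)) + 0·(-11/4−(-4))) = ½·(-9/4 + 51/4 + 0) = 21/4, so the U-coordinate is (21/4)/(21/2) = 1/2.
[UPW] = ½·(0·(-11/4−(-7)) + (-3/4)·(-7−0) + 0·(0−(-11/4))) = ½·(0 + 21/4 + 0) = 21/8, so the V-coordinate is 1/4.
[UVP] = ½·(0·(-4−(-11/4)) + (-3)·(-11/4−0) + (-3/4)·(0−(-4))) = ½·(0 + 33/4 − 3) = 21/8, so the W-coordinate is 1/4.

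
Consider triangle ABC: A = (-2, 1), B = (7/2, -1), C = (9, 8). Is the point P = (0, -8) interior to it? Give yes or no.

no

Barycentric coordinates of P: (-14/121, 226/121, -91/121).
The three coordinates are negative, positive, negative; a point is interior exactly when all three are positive.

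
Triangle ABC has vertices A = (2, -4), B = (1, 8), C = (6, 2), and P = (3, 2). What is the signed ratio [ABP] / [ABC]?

1/3

[ABC] = ½·(2·(8−2) + 1·(2−(-4)) + 6·(-4−8)) = ½·(12 + 6 − 72) = -27.
[ABP] = ½·(2·(8−2) + 1·(2−(-4)) + 3·(-4−8)) = ½·(12 + 6 − 36) = -9, so the ratio is (-9)/(-27) = 1/3.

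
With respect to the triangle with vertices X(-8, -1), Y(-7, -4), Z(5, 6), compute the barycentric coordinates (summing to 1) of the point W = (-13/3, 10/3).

Signed area of the reference triangle: [XYZ] = ½·((-8)·(-4−6) + (-7)·(6−(-1)) + 5·(-1−(-4))) = ½·(80 − 49 + 15) = 23.
[WYZ] = ½·((-13/3)·(-4−6) + (-7)·(6−(10/3)) + 5·(10/3−(-4))) = ½·(130/3 − 56/3 + 110/3) = 92/3, so the X-coordinate is (92/3)/23 = 4/3.
[XWZ] = ½·((-8)·(10/3−6) + (-13/3)·(6−(-1)) + 5·(-1−(10/3))) = ½·(64/3 − 91/3 − 65/3) = -46/3, so the Y-coordinate is -2/3.
[XYW] = ½·((-8)·(-4−(10/3)) + (-7)·(10/3−(-1)) + (-13/3)·(-1−(-4))) = ½·(176/3 − 91/3 − 13) = 23/3, so the Z-coordinate is 1/3.
Check: 4/3 − 2/3 + 1/3 = 1.

(4/3, -2/3, 1/3)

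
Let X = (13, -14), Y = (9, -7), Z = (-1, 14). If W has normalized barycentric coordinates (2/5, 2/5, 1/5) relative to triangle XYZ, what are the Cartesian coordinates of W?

(43/5, -28/5)

W = (2/5)·X + (2/5)·Y + (1/5)·Z.
x-coordinate: (2/5)·13 + (2/5)·9 + (1/5)·(-1) = 43/5.
y-coordinate: (2/5)·(-14) + (2/5)·(-7) + (1/5)·14 = -28/5.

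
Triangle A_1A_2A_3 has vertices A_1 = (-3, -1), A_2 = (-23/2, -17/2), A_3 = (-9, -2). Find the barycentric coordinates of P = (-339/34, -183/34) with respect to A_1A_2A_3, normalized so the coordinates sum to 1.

Signed area of the reference triangle: [A_1A_2A_3] = ½·((-3)·(-17/2−(-2)) + (-23/2)·(-2−(-1)) + (-9)·(-1−(-17/2))) = ½·(39/2 + 23/2 − 135/2) = -73/4.
[PA_2A_3] = ½·((-339/34)·(-17/2−(-2)) + (-23/2)·(-2−(-183/34)) + (-9)·(-183/34−(-17/2))) = ½·(4407/68 − 2645/68 − 477/17) = -73/68, so the A_1-coordinate is (-73/68)/(-73/4) = 1/17.
[A_1PA_3] = ½·((-3)·(-183/34−(-2)) + (-339/34)·(-2−(-1)) + (-9)·(-1−(-183/34))) = ½·(345/34 + 339/34 − 1341/34) = -657/68, so the A_2-coordinate is 9/17.
[A_1A_2P] = ½·((-3)·(-17/2−(-183/34)) + (-23/2)·(-183/34−(-1)) + (-339/34)·(-1−(-17/2))) = ½·(159/17 + 3427/68 − 5085/68) = -511/68, so the A_3-coordinate is 7/17.
Check: 1/17 + 9/17 + 7/17 = 1.

(1/17, 9/17, 7/17)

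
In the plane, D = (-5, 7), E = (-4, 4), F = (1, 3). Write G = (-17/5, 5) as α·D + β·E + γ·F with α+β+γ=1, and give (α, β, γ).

(2/5, 2/5, 1/5)

Signed area of the reference triangle: [DEF] = ½·((-5)·(4−3) + (-4)·(3−7) + 1·(7−4)) = ½·(-5 + 16 + 3) = 7.
[GEF] = ½·((-17/5)·(4−3) + (-4)·(3−5) + 1·(5−4)) = ½·(-17/5 + 8 + 1) = 14/5, so the D-coordinate is (14/5)/7 = 2/5.
[DGF] = ½·((-5)·(5−3) + (-17/5)·(3−7) + 1·(7−5)) = ½·(-10 + 68/5 + 2) = 14/5, so the E-coordinate is 2/5.
[DEG] = ½·((-5)·(4−5) + (-4)·(5−7) + (-17/5)·(7−4)) = ½·(5 + 8 − 51/5) = 7/5, so the F-coordinate is 1/5.
Check: 2/5 + 2/5 + 1/5 = 1.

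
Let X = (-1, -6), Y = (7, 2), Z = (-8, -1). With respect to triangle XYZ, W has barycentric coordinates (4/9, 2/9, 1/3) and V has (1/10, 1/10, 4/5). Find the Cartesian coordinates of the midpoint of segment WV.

(-331/90, -169/90)

Barycentric coordinates of the midpoint are the average: (49/180, 29/180, 17/30).
Converting: (49/180)·X + (29/180)·Y + (17/30)·Z = (-331/90, -169/90).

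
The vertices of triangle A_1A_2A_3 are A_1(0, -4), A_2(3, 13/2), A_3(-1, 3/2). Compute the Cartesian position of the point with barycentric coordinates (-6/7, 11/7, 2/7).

(31/7, 197/14)

P = (-6/7)·A_1 + (11/7)·A_2 + (2/7)·A_3.
x-coordinate: (-6/7)·0 + (11/7)·3 + (2/7)·(-1) = 31/7.
y-coordinate: (-6/7)·(-4) + (11/7)·(13/2) + (2/7)·(3/2) = 197/14.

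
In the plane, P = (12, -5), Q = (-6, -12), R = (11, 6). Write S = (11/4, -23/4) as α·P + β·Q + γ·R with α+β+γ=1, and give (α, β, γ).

(1/4, 1/2, 1/4)

Signed area of the reference triangle: [PQR] = ½·(12·(-12−6) + (-6)·(6−(-5)) + 11·(-5−(-12))) = ½·(-216 − 66 + 77) = -205/2.
[SQR] = ½·((11/4)·(-12−6) + (-6)·(6−(-23/4)) + 11·(-23/4−(-12))) = ½·(-99/2 − 141/2 + 275/4) = -205/8, so the P-coordinate is (-205/8)/(-205/2) = 1/4.
[PSR] = ½·(12·(-23/4−6) + (11/4)·(6−(-5)) + 11·(-5−(-23/4))) = ½·(-141 + 121/4 + 33/4) = -205/4, so the Q-coordinate is 1/2.
[PQS] = ½·(12·(-12−(-23/4)) + (-6)·(-23/4−(-5)) + (11/4)·(-5−(-12))) = ½·(-75 + 9/2 + 77/4) = -205/8, so the R-coordinate is 1/4.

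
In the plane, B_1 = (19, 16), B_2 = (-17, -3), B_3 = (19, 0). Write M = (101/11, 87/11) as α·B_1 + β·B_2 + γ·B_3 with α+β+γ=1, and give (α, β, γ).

Signed area of the reference triangle: [B_1B_2B_3] = ½·(19·(-3−0) + (-17)·(0−16) + 19·(16−(-3))) = ½·(-57 + 272 + 361) = 288.
[MB_2B_3] = ½·((101/11)·(-3−0) + (-17)·(0−(87/11)) + 19·(87/11−(-3))) = ½·(-303/11 + 1479/11 + 2280/11) = 1728/11, so the B_1-coordinate is (1728/11)/288 = 6/11.
[B_1MB_3] = ½·(19·(87/11−0) + (101/11)·(0−16) + 19·(16−(87/11))) = ½·(1653/11 − 1616/11 + 1691/11) = 864/11, so the B_2-coordinate is 3/11.
[B_1B_2M] = ½·(19·(-3−(87/11)) + (-17)·(87/11−16) + (101/11)·(16−(-3))) = ½·(-2280/11 + 1513/11 + 1919/11) = 576/11, so the B_3-coordinate is 2/11.
Check: 6/11 + 3/11 + 2/11 = 1.

(6/11, 3/11, 2/11)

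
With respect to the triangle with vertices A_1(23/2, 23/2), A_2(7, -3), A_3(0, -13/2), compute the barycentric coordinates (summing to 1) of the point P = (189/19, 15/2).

Signed area of the reference triangle: [A_1A_2A_3] = ½·((23/2)·(-3−(-13/2)) + 7·(-13/2−(23/2)) + 0·(23/2−(-3))) = ½·(161/4 − 126 + 0) = -343/8.
[PA_2A_3] = ½·((189/19)·(-3−(-13/2)) + 7·(-13/2−(15/2)) + 0·(15/2−(-3))) = ½·(1323/38 − 98 + 0) = -2401/76, so the A_1-coordinate is (-2401/76)/(-343/8) = 14/19.
[A_1PA_3] = ½·((23/2)·(15/2−(-13/2)) + (189/19)·(-13/2−(23/2)) + 0·(23/2−(15/2))) = ½·(161 − 3402/19 + 0) = -343/38, so the A_2-coordinate is 4/19.
[A_1A_2P] = ½·((23/2)·(-3−(15/2)) + 7·(15/2−(23/2)) + (189/19)·(23/2−(-3))) = ½·(-483/4 − 28 + 5481/38) = -343/152, so the A_3-coordinate is 1/19.
Check: 14/19 + 4/19 + 1/19 = 1.

(14/19, 4/19, 1/19)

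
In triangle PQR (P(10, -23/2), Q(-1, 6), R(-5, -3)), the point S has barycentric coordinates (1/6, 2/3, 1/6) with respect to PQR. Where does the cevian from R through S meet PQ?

Line RS meets PQ where the R-coordinate vanishes; zeroing S's R-weight and renormalizing leaves P, Q-weights 1/6 : 2/3 → (1/5, 4/5).
So T = (1/5)·P + (4/5)·Q = (6/5, 5/2).

(6/5, 5/2)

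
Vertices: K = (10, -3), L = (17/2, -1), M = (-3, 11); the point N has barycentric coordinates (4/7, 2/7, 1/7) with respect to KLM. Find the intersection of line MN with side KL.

Line MN meets KL where the M-coordinate vanishes; zeroing N's M-weight and renormalizing leaves K, L-weights 4/7 : 2/7 → (2/3, 1/3).
So J = (2/3)·K + (1/3)·L = (19/2, -7/3).

(19/2, -7/3)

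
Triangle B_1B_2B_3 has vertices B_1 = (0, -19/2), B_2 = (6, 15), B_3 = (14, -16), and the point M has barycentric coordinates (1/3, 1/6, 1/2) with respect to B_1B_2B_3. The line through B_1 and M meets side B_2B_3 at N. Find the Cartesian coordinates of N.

(12, -33/4)

Line B_1M meets B_2B_3 where the B_1-coordinate vanishes; zeroing M's B_1-weight and renormalizing leaves B_2, B_3-weights 1/6 : 1/2 → (1/4, 3/4).
So N = (1/4)·B_2 + (3/4)·B_3 = (12, -33/4).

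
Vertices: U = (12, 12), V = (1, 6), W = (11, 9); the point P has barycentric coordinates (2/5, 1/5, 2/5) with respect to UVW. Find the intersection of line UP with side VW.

Line UP meets VW where the U-coordinate vanishes; zeroing P's U-weight and renormalizing leaves V, W-weights 1/5 : 2/5 → (1/3, 2/3).
So Q = (1/3)·V + (2/3)·W = (23/3, 8).

(23/3, 8)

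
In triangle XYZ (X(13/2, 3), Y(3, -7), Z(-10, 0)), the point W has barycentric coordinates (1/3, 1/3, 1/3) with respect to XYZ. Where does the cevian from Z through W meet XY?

Line ZW meets XY where the Z-coordinate vanishes; zeroing W's Z-weight and renormalizing leaves X, Y-weights 1/3 : 1/3 → (1/2, 1/2).
So V = (1/2)·X + (1/2)·Y = (19/4, -2).

(19/4, -2)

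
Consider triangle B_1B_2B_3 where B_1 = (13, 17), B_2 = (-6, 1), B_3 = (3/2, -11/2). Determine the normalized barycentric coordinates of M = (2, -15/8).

(1/8, 1/8, 3/4)

Signed area of the reference triangle: [B_1B_2B_3] = ½·(13·(1−(-11/2)) + (-6)·(-11/2−17) + (3/2)·(17−1)) = ½·(169/2 + 135 + 24) = 487/4.
[MB_2B_3] = ½·(2·(1−(-11/2)) + (-6)·(-11/2−(-15/8)) + (3/2)·(-15/8−1)) = ½·(13 + 87/4 − 69/16) = 487/32, so the B_1-coordinate is (487/32)/(487/4) = 1/8.
[B_1MB_3] = ½·(13·(-15/8−(-11/2)) + 2·(-11/2−17) + (3/2)·(17−(-15/8))) = ½·(377/8 − 45 + 453/16) = 487/32, so the B_2-coordinate is 1/8.
[B_1B_2M] = ½·(13·(1−(-15/8)) + (-6)·(-15/8−17) + 2·(17−1)) = ½·(299/8 + 453/4 + 32) = 1461/16, so the B_3-coordinate is 3/4.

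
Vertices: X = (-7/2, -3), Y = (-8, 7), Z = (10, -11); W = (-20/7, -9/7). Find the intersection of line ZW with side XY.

(-5, 1/3)

Barycentric coordinates of W with respect to XYZ: (4/7, 2/7, 1/7).
On side XY the Z-coordinate is zero; dropping W's Z-weight 1/7 and renormalizing the remaining 4/7 : 2/7 gives weights 2/3, 1/3 on X, Y.
V = (2/3)·(-7/2, -3) + (1/3)·(-8, 7) = (-5, 1/3).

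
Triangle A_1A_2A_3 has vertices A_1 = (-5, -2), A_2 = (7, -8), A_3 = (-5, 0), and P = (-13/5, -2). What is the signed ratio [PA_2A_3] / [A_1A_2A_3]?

[A_1A_2A_3] = ½·((-5)·(-8−0) + 7·(0−(-2)) + (-5)·(-2−(-8))) = ½·(40 + 14 − 30) = 12.
[PA_2A_3] = ½·((-13/5)·(-8−0) + 7·(0−(-2)) + (-5)·(-2−(-8))) = ½·(104/5 + 14 − 30) = 12/5, so the ratio is (12/5)/12 = 1/5.

1/5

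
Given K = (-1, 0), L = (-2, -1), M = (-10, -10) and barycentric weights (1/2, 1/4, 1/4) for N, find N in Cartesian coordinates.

N = (1/2)·K + (1/4)·L + (1/4)·M.
x-coordinate: (1/2)·(-1) + (1/4)·(-2) + (1/4)·(-10) = -7/2.
y-coordinate: (1/2)·0 + (1/4)·(-1) + (1/4)·(-10) = -11/4.

(-7/2, -11/4)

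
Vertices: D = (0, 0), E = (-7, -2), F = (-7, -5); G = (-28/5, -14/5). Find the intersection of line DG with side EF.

(-7, -7/2)

Barycentric coordinates of G with respect to DEF: (1/5, 2/5, 2/5).
On side EF the D-coordinate is zero; dropping G's D-weight 1/5 and renormalizing the remaining 2/5 : 2/5 gives weights 1/2, 1/2 on E, F.
H = (1/2)·(-7, -2) + (1/2)·(-7, -5) = (-7, -7/2).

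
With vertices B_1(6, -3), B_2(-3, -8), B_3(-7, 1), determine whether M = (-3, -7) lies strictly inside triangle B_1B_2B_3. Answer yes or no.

yes

Barycentric coordinates of M: (4/101, 88/101, 9/101).
The three coordinates are positive, positive, positive; a point is interior exactly when all three are positive.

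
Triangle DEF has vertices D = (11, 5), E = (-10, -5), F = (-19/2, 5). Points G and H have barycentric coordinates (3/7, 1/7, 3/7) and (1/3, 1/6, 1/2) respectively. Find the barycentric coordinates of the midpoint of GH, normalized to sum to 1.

(8/21, 13/84, 13/28)

Since both coordinate triples sum to 1, the midpoint's barycentrics are the componentwise average.
(3/7+1/3)/2 = 8/21; similarly 13/84 and 13/28.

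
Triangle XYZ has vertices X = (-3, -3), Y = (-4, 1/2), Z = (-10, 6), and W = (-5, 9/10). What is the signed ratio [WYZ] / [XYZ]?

1/5

[XYZ] = ½·((-3)·(1/2−6) + (-4)·(6−(-3)) + (-10)·(-3−(1/2))) = ½·(33/2 − 36 + 35) = 31/4.
[WYZ] = ½·((-5)·(1/2−6) + (-4)·(6−(9/10)) + (-10)·(9/10−(1/2))) = ½·(55/2 − 102/5 − 4) = 31/20, so the ratio is (31/20)/(31/4) = 1/5.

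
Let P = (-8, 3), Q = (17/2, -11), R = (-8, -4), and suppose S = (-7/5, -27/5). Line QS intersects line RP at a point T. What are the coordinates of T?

(-8, -5/3)

Barycentric coordinates of S with respect to PQR: (1/5, 2/5, 2/5).
On side RP the Q-coordinate is zero; dropping S's Q-weight 2/5 and renormalizing the remaining 2/5 : 1/5 gives weights 2/3, 1/3 on R, P.
T = (2/3)·(-8, -4) + (1/3)·(-8, 3) = (-8, -5/3).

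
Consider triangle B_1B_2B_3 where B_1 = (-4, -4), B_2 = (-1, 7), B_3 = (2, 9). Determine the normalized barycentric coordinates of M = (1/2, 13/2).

Signed area of the reference triangle: [B_1B_2B_3] = ½·((-4)·(7−9) + (-1)·(9−(-4)) + 2·(-4−7)) = ½·(8 − 13 − 22) = -27/2.
[MB_2B_3] = ½·((1/2)·(7−9) + (-1)·(9−(13/2)) + 2·(13/2−7)) = ½·(-1 − 5/2 − 1) = -9/4, so the B_1-coordinate is (-9/4)/(-27/2) = 1/6.
[B_1MB_3] = ½·((-4)·(13/2−9) + (1/2)·(9−(-4)) + 2·(-4−(13/2))) = ½·(10 + 13/2 − 21) = -9/4, so the B_2-coordinate is 1/6.
[B_1B_2M] = ½·((-4)·(7−(13/2)) + (-1)·(13/2−(-4)) + (1/2)·(-4−7)) = ½·(-2 − 21/2 − 11/2) = -9, so the B_3-coordinate is 2/3.

(1/6, 1/6, 2/3)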